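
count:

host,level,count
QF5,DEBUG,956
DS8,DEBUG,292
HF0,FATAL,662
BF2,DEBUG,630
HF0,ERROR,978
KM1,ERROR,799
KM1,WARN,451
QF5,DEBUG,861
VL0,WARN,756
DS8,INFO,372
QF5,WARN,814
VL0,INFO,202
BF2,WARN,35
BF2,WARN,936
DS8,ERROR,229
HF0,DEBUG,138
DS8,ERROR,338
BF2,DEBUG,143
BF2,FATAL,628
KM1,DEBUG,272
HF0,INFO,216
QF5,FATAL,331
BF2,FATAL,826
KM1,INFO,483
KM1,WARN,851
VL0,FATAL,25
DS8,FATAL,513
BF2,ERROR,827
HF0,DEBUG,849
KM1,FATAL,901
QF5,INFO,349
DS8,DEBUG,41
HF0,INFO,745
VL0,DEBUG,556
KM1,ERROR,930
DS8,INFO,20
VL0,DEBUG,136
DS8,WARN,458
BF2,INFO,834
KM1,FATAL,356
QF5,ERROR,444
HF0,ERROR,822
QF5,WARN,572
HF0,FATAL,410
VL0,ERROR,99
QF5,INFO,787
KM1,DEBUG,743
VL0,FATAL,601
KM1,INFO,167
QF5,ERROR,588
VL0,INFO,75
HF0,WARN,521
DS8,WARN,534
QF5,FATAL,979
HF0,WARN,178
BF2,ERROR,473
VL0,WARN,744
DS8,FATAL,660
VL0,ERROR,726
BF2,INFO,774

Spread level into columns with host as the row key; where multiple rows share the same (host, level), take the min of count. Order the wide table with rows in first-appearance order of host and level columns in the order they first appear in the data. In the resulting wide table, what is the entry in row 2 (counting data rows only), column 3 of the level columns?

229

With rows in first-appearance order of host, row 2 is host=DS8. level columns in first-appearance order: DEBUG, FATAL, ERROR, WARN, INFO; column 3 is ERROR.
Long rows with host=DS8, level=ERROR: min(229, 338) = 229.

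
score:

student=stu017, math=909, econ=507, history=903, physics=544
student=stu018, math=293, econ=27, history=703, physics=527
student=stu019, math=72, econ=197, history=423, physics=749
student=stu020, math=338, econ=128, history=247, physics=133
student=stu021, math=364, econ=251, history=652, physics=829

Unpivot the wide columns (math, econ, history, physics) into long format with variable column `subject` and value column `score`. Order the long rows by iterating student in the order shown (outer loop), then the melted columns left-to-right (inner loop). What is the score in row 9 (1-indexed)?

72

20 rows total (5 × 4). Row 9: index ⌊(9-1)/4⌋ = 2 into student → stu019; (9-1) mod 4 = 0 into the melted columns → math.
So row 9 is (stu019, math, 72); score = 72.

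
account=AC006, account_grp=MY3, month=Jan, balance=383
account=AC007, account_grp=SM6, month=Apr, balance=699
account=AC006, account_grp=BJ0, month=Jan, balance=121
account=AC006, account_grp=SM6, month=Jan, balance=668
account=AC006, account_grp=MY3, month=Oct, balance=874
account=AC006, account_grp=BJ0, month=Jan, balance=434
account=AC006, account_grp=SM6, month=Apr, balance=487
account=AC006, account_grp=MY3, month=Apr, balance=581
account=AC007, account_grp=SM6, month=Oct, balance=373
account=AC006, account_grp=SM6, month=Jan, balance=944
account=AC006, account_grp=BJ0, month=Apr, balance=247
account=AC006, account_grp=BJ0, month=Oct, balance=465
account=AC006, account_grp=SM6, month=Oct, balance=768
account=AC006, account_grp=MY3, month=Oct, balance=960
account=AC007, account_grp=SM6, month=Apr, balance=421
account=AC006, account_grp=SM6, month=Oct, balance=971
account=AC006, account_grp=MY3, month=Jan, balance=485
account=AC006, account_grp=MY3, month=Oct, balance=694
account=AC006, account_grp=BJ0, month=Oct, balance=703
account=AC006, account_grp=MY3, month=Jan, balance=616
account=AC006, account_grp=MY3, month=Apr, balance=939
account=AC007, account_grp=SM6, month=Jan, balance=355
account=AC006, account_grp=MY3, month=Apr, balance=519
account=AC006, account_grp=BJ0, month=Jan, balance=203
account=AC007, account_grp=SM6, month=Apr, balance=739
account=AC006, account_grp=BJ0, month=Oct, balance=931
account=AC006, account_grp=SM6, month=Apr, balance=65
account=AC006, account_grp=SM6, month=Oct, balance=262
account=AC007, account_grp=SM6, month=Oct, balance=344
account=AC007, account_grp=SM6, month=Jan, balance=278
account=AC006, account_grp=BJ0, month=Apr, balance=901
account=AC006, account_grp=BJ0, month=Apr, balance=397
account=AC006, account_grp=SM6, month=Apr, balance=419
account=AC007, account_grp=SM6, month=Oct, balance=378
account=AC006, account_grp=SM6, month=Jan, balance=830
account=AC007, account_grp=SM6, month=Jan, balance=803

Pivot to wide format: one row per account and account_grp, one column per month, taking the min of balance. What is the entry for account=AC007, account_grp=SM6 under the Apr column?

421

Rows with account=AC007, account_grp=SM6 and month=Apr: balance values are 699, 421, 739.
min(699, 421, 739) = 421.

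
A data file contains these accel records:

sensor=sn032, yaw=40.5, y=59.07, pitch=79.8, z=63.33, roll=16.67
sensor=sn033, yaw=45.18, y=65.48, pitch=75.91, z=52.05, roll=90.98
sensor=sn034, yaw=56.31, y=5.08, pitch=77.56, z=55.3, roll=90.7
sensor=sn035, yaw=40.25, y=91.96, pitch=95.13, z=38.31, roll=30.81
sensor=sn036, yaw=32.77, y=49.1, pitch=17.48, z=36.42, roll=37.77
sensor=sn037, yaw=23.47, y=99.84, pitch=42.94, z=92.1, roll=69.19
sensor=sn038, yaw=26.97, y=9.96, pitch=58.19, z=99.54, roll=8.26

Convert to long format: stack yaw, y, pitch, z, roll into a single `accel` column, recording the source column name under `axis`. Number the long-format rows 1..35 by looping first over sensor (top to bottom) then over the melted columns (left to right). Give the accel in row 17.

35 rows total (7 × 5). Row 17: index ⌊(17-1)/5⌋ = 3 into sensor → sn035; (17-1) mod 5 = 1 into the melted columns → y.
So row 17 is (sn035, y, 91.96); accel = 91.96.

91.96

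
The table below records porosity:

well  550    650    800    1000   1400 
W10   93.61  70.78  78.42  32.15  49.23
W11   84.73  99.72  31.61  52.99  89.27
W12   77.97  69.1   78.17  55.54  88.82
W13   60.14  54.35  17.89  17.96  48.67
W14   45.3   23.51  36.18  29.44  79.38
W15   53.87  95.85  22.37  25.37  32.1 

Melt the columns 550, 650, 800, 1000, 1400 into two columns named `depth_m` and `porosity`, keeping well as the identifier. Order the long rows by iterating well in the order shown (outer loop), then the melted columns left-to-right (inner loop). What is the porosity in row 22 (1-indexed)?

23.51

30 rows total (6 × 5). Row 22: index ⌊(22-1)/5⌋ = 4 into well → W14; (22-1) mod 5 = 1 into the melted columns → 650.
So row 22 is (W14, 650, 23.51); porosity = 23.51.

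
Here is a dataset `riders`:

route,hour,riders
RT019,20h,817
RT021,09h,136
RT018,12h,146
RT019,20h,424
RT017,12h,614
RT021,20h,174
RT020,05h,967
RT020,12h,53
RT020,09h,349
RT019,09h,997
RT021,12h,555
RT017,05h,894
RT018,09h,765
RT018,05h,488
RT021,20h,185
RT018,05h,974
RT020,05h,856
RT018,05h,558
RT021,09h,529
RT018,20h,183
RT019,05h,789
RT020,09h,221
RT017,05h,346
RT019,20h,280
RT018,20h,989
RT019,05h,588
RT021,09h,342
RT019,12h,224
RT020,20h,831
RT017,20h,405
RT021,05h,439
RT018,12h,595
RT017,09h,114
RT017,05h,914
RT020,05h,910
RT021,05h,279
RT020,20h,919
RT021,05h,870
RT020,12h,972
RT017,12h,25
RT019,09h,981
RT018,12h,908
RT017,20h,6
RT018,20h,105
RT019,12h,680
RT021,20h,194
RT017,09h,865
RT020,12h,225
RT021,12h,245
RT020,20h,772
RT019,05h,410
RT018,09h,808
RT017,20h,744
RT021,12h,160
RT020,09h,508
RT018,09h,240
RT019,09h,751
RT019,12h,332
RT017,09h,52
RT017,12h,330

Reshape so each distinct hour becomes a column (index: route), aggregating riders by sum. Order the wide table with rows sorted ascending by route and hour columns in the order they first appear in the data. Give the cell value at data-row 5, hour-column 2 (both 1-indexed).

With rows sorted ascending by route, row 5 is route=RT021. hour columns in first-appearance order: 20h, 09h, 12h, 05h; column 2 is 09h.
Long rows with route=RT021, hour=09h: 136 + 529 + 342 = 1007.

1007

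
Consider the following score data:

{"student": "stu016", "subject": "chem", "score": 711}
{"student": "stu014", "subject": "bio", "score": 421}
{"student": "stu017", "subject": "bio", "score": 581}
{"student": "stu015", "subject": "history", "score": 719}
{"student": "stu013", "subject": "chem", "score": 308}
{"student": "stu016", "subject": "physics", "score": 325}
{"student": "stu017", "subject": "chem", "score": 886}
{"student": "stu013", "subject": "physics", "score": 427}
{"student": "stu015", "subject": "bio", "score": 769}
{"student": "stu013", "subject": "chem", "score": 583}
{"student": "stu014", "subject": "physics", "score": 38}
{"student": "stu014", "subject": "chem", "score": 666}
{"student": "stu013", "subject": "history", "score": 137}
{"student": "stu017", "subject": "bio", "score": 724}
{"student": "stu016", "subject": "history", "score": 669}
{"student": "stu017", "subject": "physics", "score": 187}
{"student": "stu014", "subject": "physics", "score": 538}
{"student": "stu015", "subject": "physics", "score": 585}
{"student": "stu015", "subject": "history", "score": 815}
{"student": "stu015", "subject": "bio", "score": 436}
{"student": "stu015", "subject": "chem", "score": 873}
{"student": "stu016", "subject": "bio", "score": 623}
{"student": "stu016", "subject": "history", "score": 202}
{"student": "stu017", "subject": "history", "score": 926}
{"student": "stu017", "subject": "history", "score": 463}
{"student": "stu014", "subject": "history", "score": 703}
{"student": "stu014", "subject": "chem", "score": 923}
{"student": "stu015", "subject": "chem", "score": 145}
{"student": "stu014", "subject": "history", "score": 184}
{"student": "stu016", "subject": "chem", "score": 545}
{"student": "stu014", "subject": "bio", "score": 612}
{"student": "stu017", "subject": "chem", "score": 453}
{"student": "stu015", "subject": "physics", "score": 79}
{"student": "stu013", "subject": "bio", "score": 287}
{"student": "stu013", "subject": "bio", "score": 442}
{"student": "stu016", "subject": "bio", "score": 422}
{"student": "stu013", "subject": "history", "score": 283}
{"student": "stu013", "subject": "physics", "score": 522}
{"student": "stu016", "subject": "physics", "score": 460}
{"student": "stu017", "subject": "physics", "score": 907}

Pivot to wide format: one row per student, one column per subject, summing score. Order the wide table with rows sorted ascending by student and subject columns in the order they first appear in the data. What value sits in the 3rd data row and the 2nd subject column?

1205

With rows sorted ascending by student, row 3 is student=stu015. subject columns in first-appearance order: chem, bio, history, physics; column 2 is bio.
Long rows with student=stu015, subject=bio: 769 + 436 = 1205.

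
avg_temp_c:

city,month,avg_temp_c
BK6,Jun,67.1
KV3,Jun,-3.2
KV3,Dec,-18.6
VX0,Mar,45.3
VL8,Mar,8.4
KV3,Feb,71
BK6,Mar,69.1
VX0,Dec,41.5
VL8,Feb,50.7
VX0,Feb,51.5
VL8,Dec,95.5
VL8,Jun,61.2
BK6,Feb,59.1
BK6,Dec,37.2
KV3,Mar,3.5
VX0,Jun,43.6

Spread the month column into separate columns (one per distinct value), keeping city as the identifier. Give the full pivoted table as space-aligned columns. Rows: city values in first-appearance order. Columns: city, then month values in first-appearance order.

Columns: city plus the 4 distinct month values (Jun, Dec, Mar, Feb).
For example, row BK6 column Jun takes avg_temp_c=67.1 from the long row (BK6, Jun).

city  Jun   Dec    Mar   Feb 
BK6   67.1  37.2   69.1  59.1
KV3   -3.2  -18.6  3.5   71  
VX0   43.6  41.5   45.3  51.5
VL8   61.2  95.5   8.4   50.7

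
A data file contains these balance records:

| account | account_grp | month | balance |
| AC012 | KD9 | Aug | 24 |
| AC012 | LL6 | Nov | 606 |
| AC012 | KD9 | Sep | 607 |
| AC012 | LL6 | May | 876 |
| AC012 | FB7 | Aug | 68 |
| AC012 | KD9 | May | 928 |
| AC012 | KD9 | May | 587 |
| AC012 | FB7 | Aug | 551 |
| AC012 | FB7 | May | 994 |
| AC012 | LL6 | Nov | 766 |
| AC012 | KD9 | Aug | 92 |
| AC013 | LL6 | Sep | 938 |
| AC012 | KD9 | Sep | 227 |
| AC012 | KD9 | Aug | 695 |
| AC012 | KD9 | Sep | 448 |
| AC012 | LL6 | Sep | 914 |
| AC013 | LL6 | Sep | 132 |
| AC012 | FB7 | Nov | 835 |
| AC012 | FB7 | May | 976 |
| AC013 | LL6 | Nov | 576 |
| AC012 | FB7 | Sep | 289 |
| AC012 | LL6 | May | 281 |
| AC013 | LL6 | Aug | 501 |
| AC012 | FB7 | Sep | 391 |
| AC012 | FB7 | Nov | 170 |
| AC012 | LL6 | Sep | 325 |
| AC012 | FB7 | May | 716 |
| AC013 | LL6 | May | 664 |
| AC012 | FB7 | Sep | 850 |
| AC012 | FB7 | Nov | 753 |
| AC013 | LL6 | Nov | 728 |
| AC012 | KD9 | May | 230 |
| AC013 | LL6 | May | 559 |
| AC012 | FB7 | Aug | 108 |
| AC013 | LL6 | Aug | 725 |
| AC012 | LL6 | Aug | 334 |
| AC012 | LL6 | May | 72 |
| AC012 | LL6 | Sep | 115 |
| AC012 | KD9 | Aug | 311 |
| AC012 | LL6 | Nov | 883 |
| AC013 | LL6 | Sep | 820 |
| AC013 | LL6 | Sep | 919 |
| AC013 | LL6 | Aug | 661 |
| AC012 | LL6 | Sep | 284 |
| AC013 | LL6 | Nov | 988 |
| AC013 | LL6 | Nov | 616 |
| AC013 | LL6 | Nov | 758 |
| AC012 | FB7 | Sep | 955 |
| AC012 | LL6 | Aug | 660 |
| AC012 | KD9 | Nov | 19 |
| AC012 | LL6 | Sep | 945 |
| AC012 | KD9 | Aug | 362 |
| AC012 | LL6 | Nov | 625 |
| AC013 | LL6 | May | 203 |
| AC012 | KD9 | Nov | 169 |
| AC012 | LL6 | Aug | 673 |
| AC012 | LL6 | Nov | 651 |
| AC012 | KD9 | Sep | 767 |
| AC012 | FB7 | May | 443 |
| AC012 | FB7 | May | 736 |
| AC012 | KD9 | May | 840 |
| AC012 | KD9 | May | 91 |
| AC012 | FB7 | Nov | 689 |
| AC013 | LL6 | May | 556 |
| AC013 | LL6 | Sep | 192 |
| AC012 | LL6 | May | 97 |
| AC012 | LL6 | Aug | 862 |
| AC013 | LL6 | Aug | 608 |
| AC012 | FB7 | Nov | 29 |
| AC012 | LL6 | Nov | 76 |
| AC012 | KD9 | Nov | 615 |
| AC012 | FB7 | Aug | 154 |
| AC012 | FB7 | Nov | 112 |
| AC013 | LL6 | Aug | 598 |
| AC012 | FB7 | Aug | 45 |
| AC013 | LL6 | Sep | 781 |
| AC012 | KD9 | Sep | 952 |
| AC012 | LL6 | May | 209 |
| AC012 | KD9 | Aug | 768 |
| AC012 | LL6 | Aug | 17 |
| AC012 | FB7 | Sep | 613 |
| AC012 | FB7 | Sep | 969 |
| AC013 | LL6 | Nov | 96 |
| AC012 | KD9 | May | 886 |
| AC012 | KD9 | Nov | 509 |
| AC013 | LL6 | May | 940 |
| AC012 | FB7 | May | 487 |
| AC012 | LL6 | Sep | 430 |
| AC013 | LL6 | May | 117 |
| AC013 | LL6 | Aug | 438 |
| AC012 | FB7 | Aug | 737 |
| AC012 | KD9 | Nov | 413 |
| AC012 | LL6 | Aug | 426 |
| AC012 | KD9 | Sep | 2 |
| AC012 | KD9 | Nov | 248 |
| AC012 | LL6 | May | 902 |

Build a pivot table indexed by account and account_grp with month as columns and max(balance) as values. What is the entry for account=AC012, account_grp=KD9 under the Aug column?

768

Rows with account=AC012, account_grp=KD9 and month=Aug: balance values are 24, 92, 695, 311, 362, 768.
max(24, 92, 695, 311, 362, 768) = 768.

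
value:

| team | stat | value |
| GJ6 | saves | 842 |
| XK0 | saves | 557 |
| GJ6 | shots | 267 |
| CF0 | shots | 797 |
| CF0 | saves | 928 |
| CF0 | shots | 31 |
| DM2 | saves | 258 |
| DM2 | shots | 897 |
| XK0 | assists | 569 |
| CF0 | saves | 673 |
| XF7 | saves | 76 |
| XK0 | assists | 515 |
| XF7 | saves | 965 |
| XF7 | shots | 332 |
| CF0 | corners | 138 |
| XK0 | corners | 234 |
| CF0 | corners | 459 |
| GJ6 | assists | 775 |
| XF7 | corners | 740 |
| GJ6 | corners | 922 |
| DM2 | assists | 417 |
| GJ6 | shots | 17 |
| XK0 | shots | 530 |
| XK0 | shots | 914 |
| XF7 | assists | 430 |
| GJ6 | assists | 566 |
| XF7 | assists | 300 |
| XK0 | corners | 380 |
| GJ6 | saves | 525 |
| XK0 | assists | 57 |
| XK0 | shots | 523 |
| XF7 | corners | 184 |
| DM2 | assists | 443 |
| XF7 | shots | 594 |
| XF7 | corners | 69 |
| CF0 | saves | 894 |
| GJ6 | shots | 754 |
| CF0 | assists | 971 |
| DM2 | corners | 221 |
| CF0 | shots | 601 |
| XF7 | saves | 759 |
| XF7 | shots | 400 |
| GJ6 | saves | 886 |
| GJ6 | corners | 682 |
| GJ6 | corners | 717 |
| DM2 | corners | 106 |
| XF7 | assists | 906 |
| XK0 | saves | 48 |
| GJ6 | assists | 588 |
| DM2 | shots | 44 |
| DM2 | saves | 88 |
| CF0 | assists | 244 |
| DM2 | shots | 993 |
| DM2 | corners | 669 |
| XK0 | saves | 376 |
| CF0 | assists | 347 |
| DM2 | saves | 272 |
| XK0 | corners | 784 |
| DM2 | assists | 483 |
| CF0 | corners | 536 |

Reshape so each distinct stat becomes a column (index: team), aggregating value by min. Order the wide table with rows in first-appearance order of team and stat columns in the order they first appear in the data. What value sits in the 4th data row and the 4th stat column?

106

With rows in first-appearance order of team, row 4 is team=DM2. stat columns in first-appearance order: saves, shots, assists, corners; column 4 is corners.
Long rows with team=DM2, stat=corners: min(221, 106, 669) = 106.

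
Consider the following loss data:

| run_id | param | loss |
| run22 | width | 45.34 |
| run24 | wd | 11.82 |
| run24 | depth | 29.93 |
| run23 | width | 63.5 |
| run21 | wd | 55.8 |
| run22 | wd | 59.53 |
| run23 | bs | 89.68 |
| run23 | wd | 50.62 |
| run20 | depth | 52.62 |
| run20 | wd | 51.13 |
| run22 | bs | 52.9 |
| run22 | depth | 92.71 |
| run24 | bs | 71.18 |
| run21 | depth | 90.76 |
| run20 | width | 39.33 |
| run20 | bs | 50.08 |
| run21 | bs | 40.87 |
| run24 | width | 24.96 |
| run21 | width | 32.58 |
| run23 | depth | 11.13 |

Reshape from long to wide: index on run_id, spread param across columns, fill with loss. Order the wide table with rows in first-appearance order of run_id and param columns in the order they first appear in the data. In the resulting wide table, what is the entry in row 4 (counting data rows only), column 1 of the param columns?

With rows in first-appearance order of run_id, row 4 is run_id=run21. param columns in first-appearance order: width, wd, depth, bs; column 1 is width.
Long rows with run_id=run21, param=width: loss = 32.58.

32.58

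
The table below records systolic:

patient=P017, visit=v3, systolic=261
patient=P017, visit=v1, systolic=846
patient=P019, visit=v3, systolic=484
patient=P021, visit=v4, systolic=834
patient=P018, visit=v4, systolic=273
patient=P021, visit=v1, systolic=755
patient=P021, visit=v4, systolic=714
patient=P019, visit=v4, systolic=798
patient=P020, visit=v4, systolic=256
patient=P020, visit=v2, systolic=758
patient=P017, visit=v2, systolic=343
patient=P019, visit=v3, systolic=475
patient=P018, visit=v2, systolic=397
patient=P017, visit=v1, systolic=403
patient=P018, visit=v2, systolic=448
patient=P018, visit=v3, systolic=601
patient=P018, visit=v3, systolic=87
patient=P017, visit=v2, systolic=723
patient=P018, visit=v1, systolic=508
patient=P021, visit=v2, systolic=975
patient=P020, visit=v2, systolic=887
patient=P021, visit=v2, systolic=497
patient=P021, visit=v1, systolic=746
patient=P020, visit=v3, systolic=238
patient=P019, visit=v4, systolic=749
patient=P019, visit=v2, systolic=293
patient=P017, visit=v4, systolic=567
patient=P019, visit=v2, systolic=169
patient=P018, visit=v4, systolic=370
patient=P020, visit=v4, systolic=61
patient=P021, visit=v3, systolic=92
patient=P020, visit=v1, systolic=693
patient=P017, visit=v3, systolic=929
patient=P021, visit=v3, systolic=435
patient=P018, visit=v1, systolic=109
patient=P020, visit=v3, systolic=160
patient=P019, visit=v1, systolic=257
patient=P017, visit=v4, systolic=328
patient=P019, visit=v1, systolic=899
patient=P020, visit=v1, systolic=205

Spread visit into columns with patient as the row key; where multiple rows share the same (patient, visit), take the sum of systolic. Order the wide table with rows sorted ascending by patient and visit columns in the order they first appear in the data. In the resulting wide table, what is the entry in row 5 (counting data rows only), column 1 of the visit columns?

With rows sorted ascending by patient, row 5 is patient=P021. visit columns in first-appearance order: v3, v1, v4, v2; column 1 is v3.
Long rows with patient=P021, visit=v3: 92 + 435 = 527.

527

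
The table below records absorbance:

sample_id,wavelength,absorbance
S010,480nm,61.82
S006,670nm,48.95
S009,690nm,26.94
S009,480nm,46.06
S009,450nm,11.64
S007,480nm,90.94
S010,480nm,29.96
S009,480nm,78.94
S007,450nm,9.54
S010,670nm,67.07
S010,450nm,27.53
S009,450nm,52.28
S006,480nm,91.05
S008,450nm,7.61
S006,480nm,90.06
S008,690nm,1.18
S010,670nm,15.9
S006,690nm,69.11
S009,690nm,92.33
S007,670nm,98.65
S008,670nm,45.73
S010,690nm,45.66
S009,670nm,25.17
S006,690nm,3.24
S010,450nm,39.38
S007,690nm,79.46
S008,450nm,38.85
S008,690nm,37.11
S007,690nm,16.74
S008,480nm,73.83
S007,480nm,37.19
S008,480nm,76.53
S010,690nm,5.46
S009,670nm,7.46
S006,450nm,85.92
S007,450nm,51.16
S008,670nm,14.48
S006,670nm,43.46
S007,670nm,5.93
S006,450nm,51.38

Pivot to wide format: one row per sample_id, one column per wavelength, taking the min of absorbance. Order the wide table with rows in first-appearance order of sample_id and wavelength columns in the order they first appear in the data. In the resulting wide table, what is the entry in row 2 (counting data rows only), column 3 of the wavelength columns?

With rows in first-appearance order of sample_id, row 2 is sample_id=S006. wavelength columns in first-appearance order: 480nm, 670nm, 690nm, 450nm; column 3 is 690nm.
Long rows with sample_id=S006, wavelength=690nm: min(69.11, 3.24) = 3.24.

3.24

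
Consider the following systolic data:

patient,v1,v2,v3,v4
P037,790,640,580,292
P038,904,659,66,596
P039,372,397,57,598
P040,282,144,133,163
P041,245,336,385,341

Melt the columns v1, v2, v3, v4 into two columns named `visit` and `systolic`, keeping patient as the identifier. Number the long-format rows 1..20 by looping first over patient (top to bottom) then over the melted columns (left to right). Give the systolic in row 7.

66

20 rows total (5 × 4). Row 7: index ⌊(7-1)/4⌋ = 1 into patient → P038; (7-1) mod 4 = 2 into the melted columns → v3.
So row 7 is (P038, v3, 66); systolic = 66.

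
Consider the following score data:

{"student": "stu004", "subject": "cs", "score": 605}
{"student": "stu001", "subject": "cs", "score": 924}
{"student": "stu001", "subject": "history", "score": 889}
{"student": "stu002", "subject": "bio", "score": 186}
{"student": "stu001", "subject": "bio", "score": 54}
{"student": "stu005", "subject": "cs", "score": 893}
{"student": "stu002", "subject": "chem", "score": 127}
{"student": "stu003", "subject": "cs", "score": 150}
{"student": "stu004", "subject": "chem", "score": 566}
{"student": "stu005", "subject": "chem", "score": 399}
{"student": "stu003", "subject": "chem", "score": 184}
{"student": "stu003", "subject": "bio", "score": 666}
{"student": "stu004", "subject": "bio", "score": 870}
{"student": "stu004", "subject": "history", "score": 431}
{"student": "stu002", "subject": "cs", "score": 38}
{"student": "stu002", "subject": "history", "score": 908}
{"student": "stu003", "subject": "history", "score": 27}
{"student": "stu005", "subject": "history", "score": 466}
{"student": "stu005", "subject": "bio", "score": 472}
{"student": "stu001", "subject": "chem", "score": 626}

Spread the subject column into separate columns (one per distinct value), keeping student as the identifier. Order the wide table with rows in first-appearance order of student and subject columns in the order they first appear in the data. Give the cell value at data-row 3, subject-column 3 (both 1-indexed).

186

With rows in first-appearance order of student, row 3 is student=stu002. subject columns in first-appearance order: cs, history, bio, chem; column 3 is bio.
Long rows with student=stu002, subject=bio: score = 186.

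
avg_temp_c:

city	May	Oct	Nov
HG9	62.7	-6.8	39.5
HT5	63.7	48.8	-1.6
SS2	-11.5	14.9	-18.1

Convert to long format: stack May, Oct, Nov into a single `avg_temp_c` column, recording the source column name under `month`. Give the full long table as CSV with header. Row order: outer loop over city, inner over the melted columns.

city,month,avg_temp_c
HG9,May,62.7
HG9,Oct,-6.8
HG9,Nov,39.5
HT5,May,63.7
HT5,Oct,48.8
HT5,Nov,-1.6
SS2,May,-11.5
SS2,Oct,14.9
SS2,Nov,-18.1

Each (city, column) pair becomes one row: 3 × 3 = 9 rows.
For example, (HG9, May) → avg_temp_c=62.7.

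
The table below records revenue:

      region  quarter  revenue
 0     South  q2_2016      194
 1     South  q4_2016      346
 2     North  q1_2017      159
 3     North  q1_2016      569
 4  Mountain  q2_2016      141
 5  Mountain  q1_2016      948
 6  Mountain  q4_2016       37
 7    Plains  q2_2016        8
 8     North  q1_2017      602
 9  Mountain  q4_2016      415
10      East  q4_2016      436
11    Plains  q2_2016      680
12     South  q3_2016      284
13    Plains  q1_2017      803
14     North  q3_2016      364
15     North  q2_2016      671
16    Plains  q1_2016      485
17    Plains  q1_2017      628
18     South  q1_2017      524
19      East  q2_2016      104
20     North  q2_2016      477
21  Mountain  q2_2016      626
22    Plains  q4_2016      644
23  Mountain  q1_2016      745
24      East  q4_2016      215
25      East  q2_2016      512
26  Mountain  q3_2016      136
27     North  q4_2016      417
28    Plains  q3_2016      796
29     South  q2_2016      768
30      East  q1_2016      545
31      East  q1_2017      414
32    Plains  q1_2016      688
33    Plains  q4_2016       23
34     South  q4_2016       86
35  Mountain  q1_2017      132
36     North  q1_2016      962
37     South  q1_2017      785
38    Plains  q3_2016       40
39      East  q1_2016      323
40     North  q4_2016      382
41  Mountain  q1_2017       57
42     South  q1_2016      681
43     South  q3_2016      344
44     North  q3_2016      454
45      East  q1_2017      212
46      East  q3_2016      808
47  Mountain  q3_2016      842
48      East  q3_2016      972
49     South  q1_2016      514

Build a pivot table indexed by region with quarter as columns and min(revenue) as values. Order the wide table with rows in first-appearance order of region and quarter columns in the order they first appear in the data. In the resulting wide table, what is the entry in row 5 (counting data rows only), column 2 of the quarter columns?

215

With rows in first-appearance order of region, row 5 is region=East. quarter columns in first-appearance order: q2_2016, q4_2016, q1_2017, q1_2016, q3_2016; column 2 is q4_2016.
Long rows with region=East, quarter=q4_2016: min(436, 215) = 215.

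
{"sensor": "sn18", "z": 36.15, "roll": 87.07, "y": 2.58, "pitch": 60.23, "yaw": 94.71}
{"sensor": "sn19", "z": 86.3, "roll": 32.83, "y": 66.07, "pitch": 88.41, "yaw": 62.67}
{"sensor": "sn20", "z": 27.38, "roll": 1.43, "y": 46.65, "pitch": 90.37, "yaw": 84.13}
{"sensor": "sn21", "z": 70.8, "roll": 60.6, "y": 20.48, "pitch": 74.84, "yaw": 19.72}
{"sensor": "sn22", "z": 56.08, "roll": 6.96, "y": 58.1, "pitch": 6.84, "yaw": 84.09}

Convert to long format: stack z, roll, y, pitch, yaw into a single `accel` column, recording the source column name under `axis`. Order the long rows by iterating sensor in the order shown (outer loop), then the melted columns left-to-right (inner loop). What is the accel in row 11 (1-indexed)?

25 rows total (5 × 5). Row 11: index ⌊(11-1)/5⌋ = 2 into sensor → sn20; (11-1) mod 5 = 0 into the melted columns → z.
So row 11 is (sn20, z, 27.38); accel = 27.38.

27.38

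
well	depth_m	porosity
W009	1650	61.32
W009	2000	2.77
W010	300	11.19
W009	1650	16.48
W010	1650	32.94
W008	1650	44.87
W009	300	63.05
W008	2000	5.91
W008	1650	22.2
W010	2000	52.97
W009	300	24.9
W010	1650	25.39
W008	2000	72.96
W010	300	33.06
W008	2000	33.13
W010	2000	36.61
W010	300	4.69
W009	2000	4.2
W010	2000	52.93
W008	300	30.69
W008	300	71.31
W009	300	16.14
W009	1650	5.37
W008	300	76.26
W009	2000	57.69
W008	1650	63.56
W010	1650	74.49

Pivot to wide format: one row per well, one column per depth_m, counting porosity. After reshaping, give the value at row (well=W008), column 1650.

Rows with well=W008 and depth_m=1650: porosity values are 44.87, 22.2, 63.56.
3 rows match — count = 3.

3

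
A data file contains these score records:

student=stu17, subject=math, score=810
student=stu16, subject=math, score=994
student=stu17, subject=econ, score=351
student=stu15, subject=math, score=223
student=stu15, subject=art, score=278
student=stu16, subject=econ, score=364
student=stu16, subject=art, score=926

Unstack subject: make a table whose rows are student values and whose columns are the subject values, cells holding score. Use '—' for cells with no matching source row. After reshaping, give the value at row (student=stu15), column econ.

—

No long-format row has student=stu15 and subject=econ, so the cell is —.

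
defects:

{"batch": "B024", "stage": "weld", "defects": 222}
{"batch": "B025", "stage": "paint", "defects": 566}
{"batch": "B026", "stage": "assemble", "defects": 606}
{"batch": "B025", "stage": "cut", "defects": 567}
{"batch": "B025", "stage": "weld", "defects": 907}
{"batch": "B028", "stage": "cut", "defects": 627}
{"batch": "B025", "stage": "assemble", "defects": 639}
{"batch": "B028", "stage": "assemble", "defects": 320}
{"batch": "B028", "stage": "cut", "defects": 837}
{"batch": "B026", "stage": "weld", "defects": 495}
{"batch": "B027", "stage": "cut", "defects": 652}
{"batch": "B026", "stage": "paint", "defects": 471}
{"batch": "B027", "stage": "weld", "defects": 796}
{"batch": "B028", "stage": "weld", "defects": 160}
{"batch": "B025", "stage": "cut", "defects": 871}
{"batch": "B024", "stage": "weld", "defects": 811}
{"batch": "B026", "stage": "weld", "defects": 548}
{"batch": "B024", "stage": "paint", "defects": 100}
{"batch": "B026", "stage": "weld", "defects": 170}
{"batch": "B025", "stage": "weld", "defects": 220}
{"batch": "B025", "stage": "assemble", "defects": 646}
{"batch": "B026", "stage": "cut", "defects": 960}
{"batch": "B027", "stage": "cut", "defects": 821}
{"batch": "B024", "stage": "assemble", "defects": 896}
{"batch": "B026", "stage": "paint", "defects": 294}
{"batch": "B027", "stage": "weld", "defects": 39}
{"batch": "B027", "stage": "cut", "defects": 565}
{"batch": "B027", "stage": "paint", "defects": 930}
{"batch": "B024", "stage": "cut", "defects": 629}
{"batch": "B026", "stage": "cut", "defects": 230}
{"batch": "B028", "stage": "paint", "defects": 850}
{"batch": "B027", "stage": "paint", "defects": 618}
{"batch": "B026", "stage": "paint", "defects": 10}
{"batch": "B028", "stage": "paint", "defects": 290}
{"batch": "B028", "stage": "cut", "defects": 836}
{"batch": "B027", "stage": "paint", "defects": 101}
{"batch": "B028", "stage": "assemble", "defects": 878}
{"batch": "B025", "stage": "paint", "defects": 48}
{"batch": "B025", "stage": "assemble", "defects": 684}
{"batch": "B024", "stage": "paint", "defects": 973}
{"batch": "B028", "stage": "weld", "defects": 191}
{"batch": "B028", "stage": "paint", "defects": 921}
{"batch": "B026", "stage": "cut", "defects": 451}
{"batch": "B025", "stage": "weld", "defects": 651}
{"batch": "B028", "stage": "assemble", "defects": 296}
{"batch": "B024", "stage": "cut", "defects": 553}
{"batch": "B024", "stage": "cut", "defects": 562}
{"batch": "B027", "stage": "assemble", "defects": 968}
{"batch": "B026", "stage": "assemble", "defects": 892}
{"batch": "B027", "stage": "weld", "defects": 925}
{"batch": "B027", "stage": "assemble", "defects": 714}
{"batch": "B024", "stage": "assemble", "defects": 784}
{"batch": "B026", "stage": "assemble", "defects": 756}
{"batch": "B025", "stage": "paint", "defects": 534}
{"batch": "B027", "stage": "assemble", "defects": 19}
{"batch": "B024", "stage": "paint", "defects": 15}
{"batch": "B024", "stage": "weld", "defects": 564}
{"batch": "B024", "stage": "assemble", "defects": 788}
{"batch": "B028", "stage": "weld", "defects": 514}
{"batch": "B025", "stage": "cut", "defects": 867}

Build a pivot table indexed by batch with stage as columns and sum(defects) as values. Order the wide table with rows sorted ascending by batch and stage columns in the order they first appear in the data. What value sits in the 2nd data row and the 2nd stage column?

With rows sorted ascending by batch, row 2 is batch=B025. stage columns in first-appearance order: weld, paint, assemble, cut; column 2 is paint.
Long rows with batch=B025, stage=paint: 566 + 48 + 534 = 1148.

1148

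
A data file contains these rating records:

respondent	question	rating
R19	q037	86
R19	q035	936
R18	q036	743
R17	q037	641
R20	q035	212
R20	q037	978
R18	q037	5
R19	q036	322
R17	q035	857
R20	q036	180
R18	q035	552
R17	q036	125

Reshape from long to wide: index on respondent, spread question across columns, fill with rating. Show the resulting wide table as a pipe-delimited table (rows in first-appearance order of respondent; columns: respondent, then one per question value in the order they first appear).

Columns: respondent plus the 3 distinct question values (q037, q035, q036).
For example, row R19 column q037 takes rating=86 from the long row (R19, q037).

| respondent | q037 | q035 | q036 |
| R19 | 86 | 936 | 322 |
| R18 | 5 | 552 | 743 |
| R17 | 641 | 857 | 125 |
| R20 | 978 | 212 | 180 |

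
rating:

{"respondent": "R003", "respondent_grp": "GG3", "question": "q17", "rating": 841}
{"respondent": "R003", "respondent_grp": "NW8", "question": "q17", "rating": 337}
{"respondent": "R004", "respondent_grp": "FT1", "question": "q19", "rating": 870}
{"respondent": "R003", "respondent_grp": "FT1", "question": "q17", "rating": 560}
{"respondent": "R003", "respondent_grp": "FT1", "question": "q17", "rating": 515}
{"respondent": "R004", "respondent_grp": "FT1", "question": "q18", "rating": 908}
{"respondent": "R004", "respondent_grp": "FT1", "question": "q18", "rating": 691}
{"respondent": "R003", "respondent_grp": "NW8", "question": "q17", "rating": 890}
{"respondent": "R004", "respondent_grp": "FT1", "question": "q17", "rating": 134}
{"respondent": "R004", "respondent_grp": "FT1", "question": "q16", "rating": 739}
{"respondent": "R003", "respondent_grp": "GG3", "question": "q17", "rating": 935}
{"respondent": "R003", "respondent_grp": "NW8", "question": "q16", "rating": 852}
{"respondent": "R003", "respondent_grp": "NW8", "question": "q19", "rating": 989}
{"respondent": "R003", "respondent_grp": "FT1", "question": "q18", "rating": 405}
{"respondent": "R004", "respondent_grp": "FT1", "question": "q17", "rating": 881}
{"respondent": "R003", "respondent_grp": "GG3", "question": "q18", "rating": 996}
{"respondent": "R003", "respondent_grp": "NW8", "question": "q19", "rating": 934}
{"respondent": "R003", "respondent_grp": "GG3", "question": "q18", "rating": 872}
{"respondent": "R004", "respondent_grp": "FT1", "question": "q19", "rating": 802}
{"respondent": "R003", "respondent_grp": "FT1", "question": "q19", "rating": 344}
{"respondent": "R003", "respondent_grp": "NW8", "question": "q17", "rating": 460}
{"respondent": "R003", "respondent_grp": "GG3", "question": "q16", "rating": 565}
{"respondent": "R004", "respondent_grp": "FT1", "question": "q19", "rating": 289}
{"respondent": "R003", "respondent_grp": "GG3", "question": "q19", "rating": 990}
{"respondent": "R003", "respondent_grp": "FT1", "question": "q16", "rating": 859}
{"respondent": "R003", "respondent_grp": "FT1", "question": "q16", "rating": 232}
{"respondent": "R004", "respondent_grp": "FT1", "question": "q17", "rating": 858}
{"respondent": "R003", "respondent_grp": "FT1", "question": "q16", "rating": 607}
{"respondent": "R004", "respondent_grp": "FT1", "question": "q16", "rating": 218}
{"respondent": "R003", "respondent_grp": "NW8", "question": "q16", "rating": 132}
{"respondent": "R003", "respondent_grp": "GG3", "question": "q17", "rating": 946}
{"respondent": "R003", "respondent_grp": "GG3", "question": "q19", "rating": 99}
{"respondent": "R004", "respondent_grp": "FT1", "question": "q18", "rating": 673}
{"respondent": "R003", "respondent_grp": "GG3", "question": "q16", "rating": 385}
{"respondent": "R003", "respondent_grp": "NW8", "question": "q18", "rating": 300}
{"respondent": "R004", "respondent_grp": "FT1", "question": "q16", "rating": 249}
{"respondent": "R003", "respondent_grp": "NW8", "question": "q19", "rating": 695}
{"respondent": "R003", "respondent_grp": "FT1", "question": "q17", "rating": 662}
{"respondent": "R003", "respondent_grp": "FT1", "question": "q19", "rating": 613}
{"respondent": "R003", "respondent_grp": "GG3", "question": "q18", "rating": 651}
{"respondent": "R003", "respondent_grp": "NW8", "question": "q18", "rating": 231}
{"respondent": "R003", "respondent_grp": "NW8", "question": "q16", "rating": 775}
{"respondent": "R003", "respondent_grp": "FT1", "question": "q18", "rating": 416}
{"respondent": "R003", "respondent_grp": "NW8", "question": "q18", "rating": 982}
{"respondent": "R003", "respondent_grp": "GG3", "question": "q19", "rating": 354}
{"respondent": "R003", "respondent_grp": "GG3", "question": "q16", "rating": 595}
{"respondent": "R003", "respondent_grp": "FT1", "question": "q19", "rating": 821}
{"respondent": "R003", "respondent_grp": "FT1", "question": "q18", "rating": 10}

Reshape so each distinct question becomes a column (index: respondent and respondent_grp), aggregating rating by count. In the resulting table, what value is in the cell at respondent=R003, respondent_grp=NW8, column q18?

3

Rows with respondent=R003, respondent_grp=NW8 and question=q18: rating values are 300, 231, 982.
3 rows match — count = 3.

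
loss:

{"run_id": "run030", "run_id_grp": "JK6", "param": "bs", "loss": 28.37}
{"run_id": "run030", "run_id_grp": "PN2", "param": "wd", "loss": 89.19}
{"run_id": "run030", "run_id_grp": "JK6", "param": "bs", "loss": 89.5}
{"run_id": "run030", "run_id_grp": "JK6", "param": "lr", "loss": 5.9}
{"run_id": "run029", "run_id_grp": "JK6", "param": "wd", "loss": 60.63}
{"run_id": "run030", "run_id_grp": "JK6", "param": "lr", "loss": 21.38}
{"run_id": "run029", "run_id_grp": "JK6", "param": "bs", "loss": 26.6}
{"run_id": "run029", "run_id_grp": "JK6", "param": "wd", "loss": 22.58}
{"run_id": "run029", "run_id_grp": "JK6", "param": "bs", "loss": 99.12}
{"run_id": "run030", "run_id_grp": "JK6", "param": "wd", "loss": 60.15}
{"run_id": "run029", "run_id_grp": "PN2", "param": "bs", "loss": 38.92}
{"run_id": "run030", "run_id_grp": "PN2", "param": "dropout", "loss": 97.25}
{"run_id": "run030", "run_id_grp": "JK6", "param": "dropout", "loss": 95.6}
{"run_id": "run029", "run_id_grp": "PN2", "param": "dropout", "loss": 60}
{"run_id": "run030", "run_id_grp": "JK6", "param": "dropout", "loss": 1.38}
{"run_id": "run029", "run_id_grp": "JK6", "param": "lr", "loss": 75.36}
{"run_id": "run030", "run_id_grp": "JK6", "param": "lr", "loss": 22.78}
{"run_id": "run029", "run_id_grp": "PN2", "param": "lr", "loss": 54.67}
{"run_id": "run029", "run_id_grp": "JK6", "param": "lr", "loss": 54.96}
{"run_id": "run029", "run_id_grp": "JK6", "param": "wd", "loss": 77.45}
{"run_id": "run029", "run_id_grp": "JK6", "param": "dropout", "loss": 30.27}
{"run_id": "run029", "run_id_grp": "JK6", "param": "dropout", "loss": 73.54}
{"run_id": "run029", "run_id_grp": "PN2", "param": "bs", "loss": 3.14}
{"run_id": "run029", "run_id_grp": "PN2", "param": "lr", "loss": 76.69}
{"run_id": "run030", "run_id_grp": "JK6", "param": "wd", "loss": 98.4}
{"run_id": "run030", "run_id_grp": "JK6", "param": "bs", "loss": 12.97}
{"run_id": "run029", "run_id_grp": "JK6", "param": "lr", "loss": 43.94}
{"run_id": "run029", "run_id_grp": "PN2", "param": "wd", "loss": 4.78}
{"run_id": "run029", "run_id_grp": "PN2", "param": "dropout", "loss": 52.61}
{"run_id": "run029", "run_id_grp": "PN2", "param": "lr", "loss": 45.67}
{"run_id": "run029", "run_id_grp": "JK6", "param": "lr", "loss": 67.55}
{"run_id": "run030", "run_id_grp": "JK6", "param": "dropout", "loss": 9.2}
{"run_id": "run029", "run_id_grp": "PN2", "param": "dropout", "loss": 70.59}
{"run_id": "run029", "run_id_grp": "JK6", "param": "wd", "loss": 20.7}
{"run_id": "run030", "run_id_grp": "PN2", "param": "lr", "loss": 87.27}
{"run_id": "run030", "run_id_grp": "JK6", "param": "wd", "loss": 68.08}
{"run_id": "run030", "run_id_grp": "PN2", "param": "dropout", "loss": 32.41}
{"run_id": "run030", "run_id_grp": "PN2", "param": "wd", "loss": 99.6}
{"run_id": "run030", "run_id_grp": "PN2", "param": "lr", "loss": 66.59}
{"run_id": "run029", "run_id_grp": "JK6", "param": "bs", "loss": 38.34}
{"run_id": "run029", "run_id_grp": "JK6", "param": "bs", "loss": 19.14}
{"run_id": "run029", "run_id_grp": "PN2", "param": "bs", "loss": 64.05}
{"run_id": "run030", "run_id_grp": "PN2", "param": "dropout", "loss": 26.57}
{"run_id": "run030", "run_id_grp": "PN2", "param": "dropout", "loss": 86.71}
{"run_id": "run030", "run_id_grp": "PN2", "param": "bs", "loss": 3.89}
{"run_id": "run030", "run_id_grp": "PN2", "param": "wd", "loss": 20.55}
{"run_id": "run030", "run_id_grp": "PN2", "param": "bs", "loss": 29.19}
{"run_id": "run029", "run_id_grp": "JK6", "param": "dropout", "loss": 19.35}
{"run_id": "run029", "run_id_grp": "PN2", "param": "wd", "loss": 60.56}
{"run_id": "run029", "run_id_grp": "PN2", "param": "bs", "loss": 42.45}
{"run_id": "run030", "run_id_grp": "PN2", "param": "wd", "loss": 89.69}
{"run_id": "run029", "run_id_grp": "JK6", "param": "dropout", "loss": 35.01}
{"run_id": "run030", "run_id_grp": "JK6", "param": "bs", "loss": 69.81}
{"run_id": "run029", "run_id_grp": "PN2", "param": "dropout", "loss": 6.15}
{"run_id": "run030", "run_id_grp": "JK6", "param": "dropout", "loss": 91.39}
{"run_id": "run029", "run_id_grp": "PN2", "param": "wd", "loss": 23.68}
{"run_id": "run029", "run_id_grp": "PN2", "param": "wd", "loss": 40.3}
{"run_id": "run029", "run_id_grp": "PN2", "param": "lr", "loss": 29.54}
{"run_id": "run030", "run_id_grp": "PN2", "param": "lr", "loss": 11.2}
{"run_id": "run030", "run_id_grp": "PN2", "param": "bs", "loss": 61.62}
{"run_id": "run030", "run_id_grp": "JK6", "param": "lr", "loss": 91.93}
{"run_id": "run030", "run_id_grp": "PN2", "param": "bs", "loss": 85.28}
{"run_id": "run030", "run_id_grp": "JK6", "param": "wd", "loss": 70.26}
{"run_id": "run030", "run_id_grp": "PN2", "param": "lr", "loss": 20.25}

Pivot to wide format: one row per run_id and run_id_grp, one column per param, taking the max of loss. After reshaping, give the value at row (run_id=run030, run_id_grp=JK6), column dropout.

95.6

Rows with run_id=run030, run_id_grp=JK6 and param=dropout: loss values are 95.6, 1.38, 9.2, 91.39.
max(95.6, 1.38, 9.2, 91.39) = 95.6.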